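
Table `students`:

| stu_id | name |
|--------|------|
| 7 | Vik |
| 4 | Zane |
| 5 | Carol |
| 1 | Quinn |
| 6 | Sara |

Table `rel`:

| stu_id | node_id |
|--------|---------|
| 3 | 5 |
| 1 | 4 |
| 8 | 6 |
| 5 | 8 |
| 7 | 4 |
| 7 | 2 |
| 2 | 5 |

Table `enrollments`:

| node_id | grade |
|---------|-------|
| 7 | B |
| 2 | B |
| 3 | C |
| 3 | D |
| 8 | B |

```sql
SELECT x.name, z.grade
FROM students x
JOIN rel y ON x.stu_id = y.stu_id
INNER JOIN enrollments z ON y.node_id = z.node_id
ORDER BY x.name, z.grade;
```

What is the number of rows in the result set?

2

Step 1 — x INNER JOIN y on stu_id → 4 row(s).
Then INNER JOIN `enrollments z` on node_id: keep only rows whose y.node_id appears in z.
Result: 2 row(s).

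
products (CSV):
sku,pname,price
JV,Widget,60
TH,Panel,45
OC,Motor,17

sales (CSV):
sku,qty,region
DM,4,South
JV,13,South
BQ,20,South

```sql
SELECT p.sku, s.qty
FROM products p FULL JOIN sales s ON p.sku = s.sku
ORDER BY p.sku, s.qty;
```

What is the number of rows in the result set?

5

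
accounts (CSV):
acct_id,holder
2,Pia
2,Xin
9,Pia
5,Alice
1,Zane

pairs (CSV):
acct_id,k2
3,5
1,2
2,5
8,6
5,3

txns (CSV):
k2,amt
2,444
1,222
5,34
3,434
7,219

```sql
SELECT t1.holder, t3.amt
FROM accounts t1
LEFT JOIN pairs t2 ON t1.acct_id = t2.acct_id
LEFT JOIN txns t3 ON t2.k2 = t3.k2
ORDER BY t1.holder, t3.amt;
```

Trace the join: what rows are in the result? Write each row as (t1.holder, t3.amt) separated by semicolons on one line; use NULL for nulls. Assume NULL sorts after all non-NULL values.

(Alice, 434); (Pia, 34); (Pia, NULL); (Xin, 34); (Zane, 444)

Step 1 — t1 LEFT JOIN t2 on acct_id → 5 row(s).
Then LEFT JOIN `txns t3` on k2: each of those 5 rows is kept; rows whose t2.k2 has no match in t3 get NULL for t3's columns.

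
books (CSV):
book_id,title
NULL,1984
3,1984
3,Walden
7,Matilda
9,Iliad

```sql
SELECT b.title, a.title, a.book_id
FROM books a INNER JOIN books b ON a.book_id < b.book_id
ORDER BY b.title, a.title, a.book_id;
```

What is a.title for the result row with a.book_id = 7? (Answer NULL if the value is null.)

Matilda

INNER JOIN keeps only pairs where the ON condition holds.
Matching on a.book_id < b.book_id. A NULL in a compared column never satisfies the condition.
- a[0] book_id=NULL → no match; dropped.
- a[1] book_id=3 → 2 match(es) in b → 2 row(s).
- a[2] book_id=3 → 2 match(es) in b → 2 row(s).
- a[3] book_id=7 → 1 match(es) in b → 1 row(s).
- a[4] book_id=9 → no match; dropped.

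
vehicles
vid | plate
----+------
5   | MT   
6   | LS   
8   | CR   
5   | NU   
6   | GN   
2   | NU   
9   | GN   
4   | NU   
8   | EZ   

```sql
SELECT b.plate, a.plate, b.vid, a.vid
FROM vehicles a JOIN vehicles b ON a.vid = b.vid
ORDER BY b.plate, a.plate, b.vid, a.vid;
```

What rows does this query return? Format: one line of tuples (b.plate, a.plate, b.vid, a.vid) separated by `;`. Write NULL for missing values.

(CR, CR, 8, 8); (CR, EZ, 8, 8); (EZ, CR, 8, 8); (EZ, EZ, 8, 8); (GN, GN, 6, 6); (GN, GN, 9, 9); (GN, LS, 6, 6); (LS, GN, 6, 6); (LS, LS, 6, 6); (MT, MT, 5, 5); (MT, NU, 5, 5); (NU, MT, 5, 5); (NU, NU, 2, 2); (NU, NU, 4, 4); (NU, NU, 5, 5)

INNER JOIN keeps only pairs where the ON condition holds.
Matching on a.vid = b.vid.
Matched pairs: 15.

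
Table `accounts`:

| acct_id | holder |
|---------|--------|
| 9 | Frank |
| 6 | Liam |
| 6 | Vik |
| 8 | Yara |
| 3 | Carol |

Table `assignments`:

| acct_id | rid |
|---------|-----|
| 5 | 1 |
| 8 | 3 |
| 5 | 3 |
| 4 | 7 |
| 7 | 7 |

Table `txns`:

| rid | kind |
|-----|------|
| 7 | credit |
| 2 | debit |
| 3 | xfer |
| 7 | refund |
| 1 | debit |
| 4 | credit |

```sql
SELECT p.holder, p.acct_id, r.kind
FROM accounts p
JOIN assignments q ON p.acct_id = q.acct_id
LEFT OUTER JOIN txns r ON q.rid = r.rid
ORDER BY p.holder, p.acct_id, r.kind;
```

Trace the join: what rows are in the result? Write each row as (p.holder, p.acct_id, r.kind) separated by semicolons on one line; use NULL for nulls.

Evaluate left to right. First `accounts p INNER JOIN assignments q` on acct_id: 1 row(s).
Then LEFT JOIN `txns r` on rid: each of those 1 rows is kept; rows whose q.rid has no match in r get NULL for r's columns.

(Yara, 8, xfer)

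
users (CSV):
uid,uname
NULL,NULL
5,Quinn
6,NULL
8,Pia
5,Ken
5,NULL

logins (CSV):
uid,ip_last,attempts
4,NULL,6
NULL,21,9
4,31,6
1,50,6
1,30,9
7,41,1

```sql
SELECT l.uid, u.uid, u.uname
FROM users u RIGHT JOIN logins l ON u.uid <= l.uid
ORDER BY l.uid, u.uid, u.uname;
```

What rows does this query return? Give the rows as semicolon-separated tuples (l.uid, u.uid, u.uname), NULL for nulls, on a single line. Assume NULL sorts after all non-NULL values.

(1, NULL, NULL); (1, NULL, NULL); (4, NULL, NULL); (4, NULL, NULL); (7, 5, Ken); (7, 5, Quinn); (7, 5, NULL); (7, 6, NULL); (NULL, NULL, NULL)

RIGHT JOIN keeps every row from `logins`; unmatched rows get NULL for `users`'s columns.
Matching on u.uid <= l.uid. A NULL in a compared column never satisfies the condition.
- u row (uid=NULL): no match.
- u row (uid=5): matches 1 l row(s) → 1 output row(s).
- u row (uid=6): matches 1 l row(s) → 1 output row(s).
- u row (uid=8): no match.
- u row (uid=5): matches 1 l row(s) → 1 output row(s).
- u row (uid=5): matches 1 l row(s) → 1 output row(s).
- plus 5 unmatched l row(s), each kept with NULL u columns.
After projecting and ordering:
l.uid | u.uid | u.uname
1 | NULL | NULL
1 | NULL | NULL
4 | NULL | NULL
4 | NULL | NULL
7 | 5 | Ken
7 | 5 | Quinn
7 | 5 | NULL
7 | 6 | NULL
NULL | NULL | NULL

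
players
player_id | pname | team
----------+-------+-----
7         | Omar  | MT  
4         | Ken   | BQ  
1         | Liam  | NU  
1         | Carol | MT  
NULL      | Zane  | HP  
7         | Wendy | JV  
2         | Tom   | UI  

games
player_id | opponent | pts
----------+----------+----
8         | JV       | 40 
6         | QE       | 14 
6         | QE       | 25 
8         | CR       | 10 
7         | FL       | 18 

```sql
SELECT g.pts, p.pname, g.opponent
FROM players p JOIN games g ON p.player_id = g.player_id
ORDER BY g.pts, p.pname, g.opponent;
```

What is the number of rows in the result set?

2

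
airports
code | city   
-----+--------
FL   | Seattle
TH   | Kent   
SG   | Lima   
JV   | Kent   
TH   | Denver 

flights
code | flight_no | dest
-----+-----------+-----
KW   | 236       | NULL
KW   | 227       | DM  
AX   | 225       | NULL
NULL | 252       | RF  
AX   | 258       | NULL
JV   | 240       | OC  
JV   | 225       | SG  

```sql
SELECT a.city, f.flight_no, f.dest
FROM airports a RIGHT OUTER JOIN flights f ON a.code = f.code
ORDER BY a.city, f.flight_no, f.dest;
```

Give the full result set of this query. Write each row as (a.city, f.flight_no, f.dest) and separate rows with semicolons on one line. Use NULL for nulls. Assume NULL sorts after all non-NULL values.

RIGHT JOIN keeps every row from `flights`; unmatched rows get NULL for `airports`'s columns.
Matching on a.code = f.code. A NULL in a compared column never satisfies the condition.
- a row (code=FL): no match.
- a row (code=TH): no match.
- a row (code=SG): no match.
- a row (code=JV): matches 2 f row(s) → 2 output row(s).
- a row (code=TH): no match.
- 5 f row(s) had no a match → kept, a columns NULL.
After projecting and ordering:
a.city | f.flight_no | f.dest
Kent | 225 | SG
Kent | 240 | OC
NULL | 225 | NULL
NULL | 227 | DM
NULL | 236 | NULL
NULL | 252 | RF
NULL | 258 | NULL

(Kent, 225, SG); (Kent, 240, OC); (NULL, 225, NULL); (NULL, 227, DM); (NULL, 236, NULL); (NULL, 252, RF); (NULL, 258, NULL)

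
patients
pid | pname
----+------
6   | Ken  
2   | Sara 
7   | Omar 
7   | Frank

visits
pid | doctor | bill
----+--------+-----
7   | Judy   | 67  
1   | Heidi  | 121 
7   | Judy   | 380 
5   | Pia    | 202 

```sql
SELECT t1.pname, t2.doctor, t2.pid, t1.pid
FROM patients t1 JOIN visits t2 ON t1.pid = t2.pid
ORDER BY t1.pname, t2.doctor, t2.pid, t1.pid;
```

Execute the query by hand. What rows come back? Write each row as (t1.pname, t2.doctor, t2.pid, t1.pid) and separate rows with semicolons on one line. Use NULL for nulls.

INNER JOIN keeps only pairs where the ON condition holds.
Matching on t1.pid = t2.pid.
Matched pairs: 4.

(Frank, Judy, 7, 7); (Frank, Judy, 7, 7); (Omar, Judy, 7, 7); (Omar, Judy, 7, 7)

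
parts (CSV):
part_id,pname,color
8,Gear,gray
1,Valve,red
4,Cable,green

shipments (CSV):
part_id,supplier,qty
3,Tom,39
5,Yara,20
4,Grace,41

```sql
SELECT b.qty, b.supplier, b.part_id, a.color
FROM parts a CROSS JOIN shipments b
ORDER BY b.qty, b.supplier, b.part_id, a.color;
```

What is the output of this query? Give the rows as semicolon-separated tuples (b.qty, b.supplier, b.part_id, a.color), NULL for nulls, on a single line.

(20, Yara, 5, gray); (20, Yara, 5, green); (20, Yara, 5, red); (39, Tom, 3, gray); (39, Tom, 3, green); (39, Tom, 3, red); (41, Grace, 4, gray); (41, Grace, 4, green); (41, Grace, 4, red)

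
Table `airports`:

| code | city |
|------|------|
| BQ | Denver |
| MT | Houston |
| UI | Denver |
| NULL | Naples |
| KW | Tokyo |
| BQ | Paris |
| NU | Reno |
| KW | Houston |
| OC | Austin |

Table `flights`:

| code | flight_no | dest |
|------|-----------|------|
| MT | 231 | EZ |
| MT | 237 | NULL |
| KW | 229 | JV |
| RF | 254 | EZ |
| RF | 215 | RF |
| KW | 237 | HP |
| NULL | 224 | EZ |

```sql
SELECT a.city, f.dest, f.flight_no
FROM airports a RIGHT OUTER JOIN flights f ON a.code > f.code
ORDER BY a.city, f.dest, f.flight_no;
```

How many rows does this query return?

RIGHT JOIN keeps every row from `flights`; unmatched rows get NULL for `airports`'s columns.
Matching on a.code > f.code. A NULL in a compared column never satisfies the condition.
Matched pairs: 16; unmatched f rows kept: 1.
Total: 16 matched + 1 padded = 17 rows.

17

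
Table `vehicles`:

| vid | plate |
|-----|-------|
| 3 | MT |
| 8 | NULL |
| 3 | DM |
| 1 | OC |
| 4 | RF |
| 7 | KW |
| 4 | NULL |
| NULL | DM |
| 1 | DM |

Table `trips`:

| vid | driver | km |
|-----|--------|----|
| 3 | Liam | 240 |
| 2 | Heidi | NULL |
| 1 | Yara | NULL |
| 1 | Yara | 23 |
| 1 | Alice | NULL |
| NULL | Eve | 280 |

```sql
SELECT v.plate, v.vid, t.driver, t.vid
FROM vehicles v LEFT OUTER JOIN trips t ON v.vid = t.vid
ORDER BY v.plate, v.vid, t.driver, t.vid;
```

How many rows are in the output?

LEFT JOIN keeps every row from `vehicles`; unmatched rows get NULL for `trips`'s columns.
Matching on v.vid = t.vid. A NULL in a compared column never satisfies the condition.
- v (vid=3) pairs with 1 row(s) of t.
- v (vid=8) has no partner → padded with NULL.
- v (vid=3) pairs with 1 row(s) of t.
- v (vid=1) pairs with 3 row(s) of t.
- v (vid=4) has no partner → padded with NULL.
- v (vid=7) has no partner → padded with NULL.
- v (vid=4) has no partner → padded with NULL.
- v (vid=NULL) has no partner → padded with NULL.
- v (vid=1) pairs with 3 row(s) of t.
Total: 8 matched + 5 padded = 13 rows.

13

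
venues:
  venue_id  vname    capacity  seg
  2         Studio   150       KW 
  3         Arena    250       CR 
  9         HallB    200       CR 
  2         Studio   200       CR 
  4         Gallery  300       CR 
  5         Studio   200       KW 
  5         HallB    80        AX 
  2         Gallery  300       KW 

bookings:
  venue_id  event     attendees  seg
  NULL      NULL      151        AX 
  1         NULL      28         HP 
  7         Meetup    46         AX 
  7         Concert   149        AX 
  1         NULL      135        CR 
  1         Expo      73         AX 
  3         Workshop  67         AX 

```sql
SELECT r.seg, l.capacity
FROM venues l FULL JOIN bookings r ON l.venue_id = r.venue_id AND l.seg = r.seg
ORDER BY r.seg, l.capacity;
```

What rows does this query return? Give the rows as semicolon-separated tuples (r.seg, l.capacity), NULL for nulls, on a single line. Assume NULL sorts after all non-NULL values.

(AX, NULL); (AX, NULL); (AX, NULL); (AX, NULL); (AX, NULL); (CR, NULL); (HP, NULL); (NULL, 80); (NULL, 150); (NULL, 200); (NULL, 200); (NULL, 200); (NULL, 250); (NULL, 300); (NULL, 300)

FULL OUTER JOIN keeps every row from both sides; unmatched rows get NULL for the other side's columns.
Matching on l.venue_id = r.venue_id AND l.seg = r.seg. A NULL in a compared column never satisfies the condition.
- l[0] venue_id=2, seg=KW → no match; kept with NULLs on the r side.
- l[1] venue_id=3, seg=CR → no match; kept with NULLs on the r side.
- l[2] venue_id=9, seg=CR → no match; kept with NULLs on the r side.
- l[3] venue_id=2, seg=CR → no match; kept with NULLs on the r side.
- l[4] venue_id=4, seg=CR → no match; kept with NULLs on the r side.
- l[5] venue_id=5, seg=KW → no match; kept with NULLs on the r side.
- l[6] venue_id=5, seg=AX → no match; kept with NULLs on the r side.
- l[7] venue_id=2, seg=KW → no match; kept with NULLs on the r side.
- plus 7 unmatched r row(s), each kept with NULL l columns.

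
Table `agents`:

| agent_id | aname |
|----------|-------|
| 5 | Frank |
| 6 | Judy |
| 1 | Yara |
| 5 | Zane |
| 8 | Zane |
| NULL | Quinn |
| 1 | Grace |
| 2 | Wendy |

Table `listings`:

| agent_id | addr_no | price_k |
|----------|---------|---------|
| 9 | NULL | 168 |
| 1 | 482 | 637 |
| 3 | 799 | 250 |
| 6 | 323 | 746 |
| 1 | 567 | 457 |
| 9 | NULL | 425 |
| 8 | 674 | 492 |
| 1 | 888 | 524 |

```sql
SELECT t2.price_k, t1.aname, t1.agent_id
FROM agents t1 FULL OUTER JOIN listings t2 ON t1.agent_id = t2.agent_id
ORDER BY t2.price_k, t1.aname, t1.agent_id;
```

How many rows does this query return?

15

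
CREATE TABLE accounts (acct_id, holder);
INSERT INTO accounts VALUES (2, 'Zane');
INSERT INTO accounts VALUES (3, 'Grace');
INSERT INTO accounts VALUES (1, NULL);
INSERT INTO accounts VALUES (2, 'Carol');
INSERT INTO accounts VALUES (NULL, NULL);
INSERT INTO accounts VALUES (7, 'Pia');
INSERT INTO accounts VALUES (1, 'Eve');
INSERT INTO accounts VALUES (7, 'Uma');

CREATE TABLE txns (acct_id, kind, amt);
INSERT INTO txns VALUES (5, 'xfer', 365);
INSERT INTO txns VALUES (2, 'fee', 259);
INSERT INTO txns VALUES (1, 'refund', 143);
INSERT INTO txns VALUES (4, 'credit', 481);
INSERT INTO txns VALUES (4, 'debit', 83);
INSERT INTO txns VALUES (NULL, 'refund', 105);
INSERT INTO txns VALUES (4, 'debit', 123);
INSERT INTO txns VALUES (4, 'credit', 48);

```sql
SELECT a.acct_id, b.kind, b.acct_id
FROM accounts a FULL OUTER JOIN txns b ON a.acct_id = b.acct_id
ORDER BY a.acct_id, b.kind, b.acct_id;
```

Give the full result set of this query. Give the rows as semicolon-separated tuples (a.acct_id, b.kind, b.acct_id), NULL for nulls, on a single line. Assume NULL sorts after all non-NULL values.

(1, refund, 1); (1, refund, 1); (2, fee, 2); (2, fee, 2); (3, NULL, NULL); (7, NULL, NULL); (7, NULL, NULL); (NULL, credit, 4); (NULL, credit, 4); (NULL, debit, 4); (NULL, debit, 4); (NULL, refund, NULL); (NULL, xfer, 5); (NULL, NULL, NULL)

FULL OUTER JOIN keeps every row from both sides; unmatched rows get NULL for the other side's columns.
Matching on a.acct_id = b.acct_id. A NULL in a compared column never satisfies the condition.
Matched pairs: 4; unmatched a rows kept: 4; unmatched b rows kept: 6.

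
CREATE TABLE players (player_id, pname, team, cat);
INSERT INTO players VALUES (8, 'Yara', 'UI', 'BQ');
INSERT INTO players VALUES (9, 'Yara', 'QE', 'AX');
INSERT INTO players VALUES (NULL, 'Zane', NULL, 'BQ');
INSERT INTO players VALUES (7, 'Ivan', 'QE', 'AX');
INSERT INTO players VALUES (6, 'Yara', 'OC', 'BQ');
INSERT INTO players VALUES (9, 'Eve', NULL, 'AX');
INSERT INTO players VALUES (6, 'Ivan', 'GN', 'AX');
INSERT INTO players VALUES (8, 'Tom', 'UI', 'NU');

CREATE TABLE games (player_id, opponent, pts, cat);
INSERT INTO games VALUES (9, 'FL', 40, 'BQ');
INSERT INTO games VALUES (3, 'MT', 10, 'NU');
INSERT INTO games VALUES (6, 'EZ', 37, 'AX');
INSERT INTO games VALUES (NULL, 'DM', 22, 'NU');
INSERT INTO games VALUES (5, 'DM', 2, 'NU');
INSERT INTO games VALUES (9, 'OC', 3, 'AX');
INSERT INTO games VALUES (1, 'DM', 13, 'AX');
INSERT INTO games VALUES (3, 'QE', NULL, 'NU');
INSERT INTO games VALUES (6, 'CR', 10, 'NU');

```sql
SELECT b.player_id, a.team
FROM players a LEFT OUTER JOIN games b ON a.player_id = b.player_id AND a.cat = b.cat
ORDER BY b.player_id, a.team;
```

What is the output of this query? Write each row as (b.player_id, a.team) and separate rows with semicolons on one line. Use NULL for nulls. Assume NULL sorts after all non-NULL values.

LEFT JOIN keeps every row from `players`; unmatched rows get NULL for `games`'s columns.
Matching on a.player_id = b.player_id AND a.cat = b.cat. A NULL in a compared column never satisfies the condition.
- a (player_id=8, cat=BQ) has no partner → padded with NULL.
- a (player_id=9, cat=AX) pairs with 1 row(s) of b.
- a (player_id=NULL, cat=BQ) has no partner → padded with NULL.
- a (player_id=7, cat=AX) has no partner → padded with NULL.
- a (player_id=6, cat=BQ) has no partner → padded with NULL.
- a (player_id=9, cat=AX) pairs with 1 row(s) of b.
- a (player_id=6, cat=AX) pairs with 1 row(s) of b.
- a (player_id=8, cat=NU) has no partner → padded with NULL.
After projecting and ordering:
b.player_id | a.team
6 | GN
9 | QE
9 | NULL
NULL | OC
NULL | QE
NULL | UI
NULL | UI
NULL | NULL

(6, GN); (9, QE); (9, NULL); (NULL, OC); (NULL, QE); (NULL, UI); (NULL, UI); (NULL, NULL)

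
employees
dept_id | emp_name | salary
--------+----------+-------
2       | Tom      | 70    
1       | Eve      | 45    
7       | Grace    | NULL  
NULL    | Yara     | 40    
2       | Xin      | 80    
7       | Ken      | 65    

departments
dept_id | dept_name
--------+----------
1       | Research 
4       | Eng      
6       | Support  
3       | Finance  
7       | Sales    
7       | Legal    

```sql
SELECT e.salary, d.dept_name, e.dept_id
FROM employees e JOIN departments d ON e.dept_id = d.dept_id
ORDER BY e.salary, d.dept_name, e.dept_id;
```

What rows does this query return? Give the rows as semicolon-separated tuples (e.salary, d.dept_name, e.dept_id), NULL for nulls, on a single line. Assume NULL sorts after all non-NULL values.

(45, Research, 1); (65, Legal, 7); (65, Sales, 7); (NULL, Legal, 7); (NULL, Sales, 7)

INNER JOIN keeps only pairs where the ON condition holds.
Matching on e.dept_id = d.dept_id. A NULL in a compared column never satisfies the condition.
- dept_id=2: no matching d row, dropped.
- dept_id=1: 1 matching d row(s), so 1 row(s) emitted.
- dept_id=7: 2 matching d row(s), so 2 row(s) emitted.
- dept_id=NULL: no matching d row, dropped.
- dept_id=2: no matching d row, dropped.
- dept_id=7: 2 matching d row(s), so 2 row(s) emitted.
After projecting and ordering:
e.salary | d.dept_name | e.dept_id
45 | Research | 1
65 | Legal | 7
65 | Sales | 7
NULL | Legal | 7
NULL | Sales | 7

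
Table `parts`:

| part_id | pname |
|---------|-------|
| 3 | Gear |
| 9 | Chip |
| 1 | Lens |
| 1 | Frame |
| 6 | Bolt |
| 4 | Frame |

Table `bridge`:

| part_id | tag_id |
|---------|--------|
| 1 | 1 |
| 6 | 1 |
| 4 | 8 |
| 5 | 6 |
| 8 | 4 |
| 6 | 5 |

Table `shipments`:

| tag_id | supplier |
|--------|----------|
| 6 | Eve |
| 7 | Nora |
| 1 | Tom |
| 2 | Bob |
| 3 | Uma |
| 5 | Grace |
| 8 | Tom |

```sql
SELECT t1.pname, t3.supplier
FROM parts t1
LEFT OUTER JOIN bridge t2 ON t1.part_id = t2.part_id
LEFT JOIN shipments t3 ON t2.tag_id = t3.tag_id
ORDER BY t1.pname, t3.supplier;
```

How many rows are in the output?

Joins associate left-to-right: parts LEFT JOIN bridge on part_id gives 7 intermediate row(s).
Then LEFT JOIN `shipments t3` on tag_id: each of those 7 rows is kept; rows whose t2.tag_id has no match in t3 get NULL for t3's columns.
Result: 7 row(s).

7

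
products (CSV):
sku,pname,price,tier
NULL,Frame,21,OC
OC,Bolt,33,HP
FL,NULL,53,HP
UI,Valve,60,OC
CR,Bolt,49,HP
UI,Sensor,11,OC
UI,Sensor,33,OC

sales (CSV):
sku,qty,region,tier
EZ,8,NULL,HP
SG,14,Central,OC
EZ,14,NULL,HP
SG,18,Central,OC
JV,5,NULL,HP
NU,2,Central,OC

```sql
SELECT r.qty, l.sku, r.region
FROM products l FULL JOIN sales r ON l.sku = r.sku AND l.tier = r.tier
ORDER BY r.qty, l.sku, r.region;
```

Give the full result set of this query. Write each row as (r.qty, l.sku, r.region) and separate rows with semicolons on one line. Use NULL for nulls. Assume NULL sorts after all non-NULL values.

FULL OUTER JOIN keeps every row from both sides; unmatched rows get NULL for the other side's columns.
Matching on l.sku = r.sku AND l.tier = r.tier. A NULL in a compared column never satisfies the condition.
- l row (sku=NULL, tier=OC): no match → kept, r columns NULL.
- l row (sku=OC, tier=HP): no match → kept, r columns NULL.
- l row (sku=FL, tier=HP): no match → kept, r columns NULL.
- l row (sku=UI, tier=OC): no match → kept, r columns NULL.
- l row (sku=CR, tier=HP): no match → kept, r columns NULL.
- l row (sku=UI, tier=OC): no match → kept, r columns NULL.
- l row (sku=UI, tier=OC): no match → kept, r columns NULL.
- plus 6 unmatched r row(s), each kept with NULL l columns.

(2, NULL, Central); (5, NULL, NULL); (8, NULL, NULL); (14, NULL, Central); (14, NULL, NULL); (18, NULL, Central); (NULL, CR, NULL); (NULL, FL, NULL); (NULL, OC, NULL); (NULL, UI, NULL); (NULL, UI, NULL); (NULL, UI, NULL); (NULL, NULL, NULL)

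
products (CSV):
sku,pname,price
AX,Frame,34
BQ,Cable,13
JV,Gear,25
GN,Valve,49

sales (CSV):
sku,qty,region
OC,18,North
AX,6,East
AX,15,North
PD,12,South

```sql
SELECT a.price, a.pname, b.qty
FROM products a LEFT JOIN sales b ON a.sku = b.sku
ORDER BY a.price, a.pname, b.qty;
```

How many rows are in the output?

5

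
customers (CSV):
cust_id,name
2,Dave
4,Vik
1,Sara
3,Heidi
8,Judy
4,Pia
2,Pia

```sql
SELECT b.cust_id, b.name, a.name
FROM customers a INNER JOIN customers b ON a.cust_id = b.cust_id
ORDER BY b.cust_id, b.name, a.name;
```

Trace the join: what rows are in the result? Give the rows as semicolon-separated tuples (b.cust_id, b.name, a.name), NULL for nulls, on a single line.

(1, Sara, Sara); (2, Dave, Dave); (2, Dave, Pia); (2, Pia, Dave); (2, Pia, Pia); (3, Heidi, Heidi); (4, Pia, Pia); (4, Pia, Vik); (4, Vik, Pia); (4, Vik, Vik); (8, Judy, Judy)

INNER JOIN keeps only pairs where the ON condition holds.
Matching on a.cust_id = b.cust_id.
- a[0] cust_id=2 → 2 match(es) in b → 2 row(s).
- a[1] cust_id=4 → 2 match(es) in b → 2 row(s).
- a[2] cust_id=1 → 1 match(es) in b → 1 row(s).
- a[3] cust_id=3 → 1 match(es) in b → 1 row(s).
- a[4] cust_id=8 → 1 match(es) in b → 1 row(s).
- a[5] cust_id=4 → 2 match(es) in b → 2 row(s).
- a[6] cust_id=2 → 2 match(es) in b → 2 row(s).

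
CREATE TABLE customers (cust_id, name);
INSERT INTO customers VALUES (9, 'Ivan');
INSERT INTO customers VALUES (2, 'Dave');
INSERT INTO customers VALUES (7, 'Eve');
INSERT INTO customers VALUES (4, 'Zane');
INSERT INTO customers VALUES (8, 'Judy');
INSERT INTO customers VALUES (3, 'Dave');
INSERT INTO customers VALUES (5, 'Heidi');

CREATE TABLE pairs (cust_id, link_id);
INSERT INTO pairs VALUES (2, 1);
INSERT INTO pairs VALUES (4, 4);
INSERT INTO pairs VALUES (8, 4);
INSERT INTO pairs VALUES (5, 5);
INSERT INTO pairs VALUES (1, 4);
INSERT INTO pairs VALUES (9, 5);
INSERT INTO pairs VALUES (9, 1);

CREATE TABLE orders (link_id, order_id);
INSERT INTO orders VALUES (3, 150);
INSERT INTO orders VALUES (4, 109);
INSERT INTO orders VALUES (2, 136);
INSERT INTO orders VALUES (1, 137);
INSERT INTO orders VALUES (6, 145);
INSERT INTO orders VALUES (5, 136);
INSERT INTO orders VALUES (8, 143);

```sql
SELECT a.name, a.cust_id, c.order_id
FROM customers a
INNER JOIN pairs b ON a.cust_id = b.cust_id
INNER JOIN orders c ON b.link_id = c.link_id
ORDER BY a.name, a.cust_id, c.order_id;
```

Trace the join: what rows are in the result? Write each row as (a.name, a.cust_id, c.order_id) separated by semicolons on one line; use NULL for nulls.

(Dave, 2, 137); (Heidi, 5, 136); (Ivan, 9, 136); (Ivan, 9, 137); (Judy, 8, 109); (Zane, 4, 109)

Evaluate left to right. First `customers a INNER JOIN pairs b` on cust_id: 6 row(s).
Then INNER JOIN `orders c` on link_id: keep only rows whose b.link_id appears in c.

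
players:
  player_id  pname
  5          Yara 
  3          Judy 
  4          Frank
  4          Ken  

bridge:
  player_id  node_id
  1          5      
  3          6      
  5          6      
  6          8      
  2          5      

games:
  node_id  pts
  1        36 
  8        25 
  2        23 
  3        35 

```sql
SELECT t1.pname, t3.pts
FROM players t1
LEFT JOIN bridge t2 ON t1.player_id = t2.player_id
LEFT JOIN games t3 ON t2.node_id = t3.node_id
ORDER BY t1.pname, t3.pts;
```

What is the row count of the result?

Evaluate left to right. First `players t1 LEFT JOIN bridge t2` on player_id: 4 row(s).
Then LEFT JOIN `games t3` on node_id: each of those 4 rows is kept; rows whose t2.node_id has no match in t3 get NULL for t3's columns.
Result: 4 row(s).

4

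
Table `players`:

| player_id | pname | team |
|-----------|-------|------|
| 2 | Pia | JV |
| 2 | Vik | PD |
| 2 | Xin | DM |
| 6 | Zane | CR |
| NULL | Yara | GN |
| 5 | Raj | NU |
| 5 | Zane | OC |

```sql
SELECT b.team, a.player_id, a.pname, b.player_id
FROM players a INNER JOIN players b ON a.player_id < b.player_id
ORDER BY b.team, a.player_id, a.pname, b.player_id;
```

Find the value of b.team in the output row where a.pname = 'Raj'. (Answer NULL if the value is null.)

INNER JOIN keeps only pairs where the ON condition holds.
Matching on a.player_id < b.player_id. A NULL in a compared column never satisfies the condition.
Matched pairs: 11.

CR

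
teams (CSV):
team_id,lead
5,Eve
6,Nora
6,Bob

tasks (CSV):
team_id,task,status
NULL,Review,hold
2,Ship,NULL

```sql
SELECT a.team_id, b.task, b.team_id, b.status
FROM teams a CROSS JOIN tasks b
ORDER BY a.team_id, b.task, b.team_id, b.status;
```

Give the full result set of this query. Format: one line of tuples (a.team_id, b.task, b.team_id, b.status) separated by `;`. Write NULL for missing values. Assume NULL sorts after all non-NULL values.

(5, Review, NULL, hold); (5, Ship, 2, NULL); (6, Review, NULL, hold); (6, Review, NULL, hold); (6, Ship, 2, NULL); (6, Ship, 2, NULL)

CROSS JOIN pairs every row of `teams` with every row of `tasks`: 3 × 2 = 6 rows.
After projecting and ordering:
a.team_id | b.task | b.team_id | b.status
5 | Review | NULL | hold
5 | Ship | 2 | NULL
6 | Review | NULL | hold
6 | Review | NULL | hold
6 | Ship | 2 | NULL
6 | Ship | 2 | NULL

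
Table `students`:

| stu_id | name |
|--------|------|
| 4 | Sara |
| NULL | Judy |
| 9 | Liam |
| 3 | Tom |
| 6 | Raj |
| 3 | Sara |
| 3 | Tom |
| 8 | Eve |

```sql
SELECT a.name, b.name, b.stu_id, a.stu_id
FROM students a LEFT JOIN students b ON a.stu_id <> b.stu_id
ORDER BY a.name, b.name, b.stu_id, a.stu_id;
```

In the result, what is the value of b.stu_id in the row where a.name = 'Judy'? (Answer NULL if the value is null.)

LEFT JOIN keeps every row from `students a`; unmatched rows get NULL for `students b`'s columns.
Matching on a.stu_id <> b.stu_id. A NULL in a compared column never satisfies the condition.
- a row (stu_id=4): matches 6 b row(s) → 6 output row(s).
- a row (stu_id=NULL): no match → kept, b columns NULL.
- a row (stu_id=9): matches 6 b row(s) → 6 output row(s).
- a row (stu_id=3): matches 4 b row(s) → 4 output row(s).
- a row (stu_id=6): matches 6 b row(s) → 6 output row(s).
- a row (stu_id=3): matches 4 b row(s) → 4 output row(s).
- a row (stu_id=3): matches 4 b row(s) → 4 output row(s).
- a row (stu_id=8): matches 6 b row(s) → 6 output row(s).

NULL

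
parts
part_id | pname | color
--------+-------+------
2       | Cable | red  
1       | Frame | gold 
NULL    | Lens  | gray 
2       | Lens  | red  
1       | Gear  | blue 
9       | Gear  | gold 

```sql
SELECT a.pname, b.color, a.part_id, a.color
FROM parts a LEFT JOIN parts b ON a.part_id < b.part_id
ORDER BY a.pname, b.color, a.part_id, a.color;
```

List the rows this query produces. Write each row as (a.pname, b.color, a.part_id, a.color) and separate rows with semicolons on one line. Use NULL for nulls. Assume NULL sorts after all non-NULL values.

(Cable, gold, 2, red); (Frame, gold, 1, gold); (Frame, red, 1, gold); (Frame, red, 1, gold); (Gear, gold, 1, blue); (Gear, red, 1, blue); (Gear, red, 1, blue); (Gear, NULL, 9, gold); (Lens, gold, 2, red); (Lens, NULL, NULL, gray)

LEFT JOIN keeps every row from `parts a`; unmatched rows get NULL for `parts b`'s columns.
Matching on a.part_id < b.part_id. A NULL in a compared column never satisfies the condition.
- a (part_id=2) pairs with 1 row(s) of b.
- a (part_id=1) pairs with 3 row(s) of b.
- a (part_id=NULL) has no partner → padded with NULL.
- a (part_id=2) pairs with 1 row(s) of b.
- a (part_id=1) pairs with 3 row(s) of b.
- a (part_id=9) has no partner → padded with NULL.
After projecting and ordering:
a.pname | b.color | a.part_id | a.color
Cable | gold | 2 | red
Frame | gold | 1 | gold
Frame | red | 1 | gold
Frame | red | 1 | gold
Gear | gold | 1 | blue
Gear | red | 1 | blue
Gear | red | 1 | blue
Gear | NULL | 9 | gold
Lens | gold | 2 | red
Lens | NULL | NULL | gray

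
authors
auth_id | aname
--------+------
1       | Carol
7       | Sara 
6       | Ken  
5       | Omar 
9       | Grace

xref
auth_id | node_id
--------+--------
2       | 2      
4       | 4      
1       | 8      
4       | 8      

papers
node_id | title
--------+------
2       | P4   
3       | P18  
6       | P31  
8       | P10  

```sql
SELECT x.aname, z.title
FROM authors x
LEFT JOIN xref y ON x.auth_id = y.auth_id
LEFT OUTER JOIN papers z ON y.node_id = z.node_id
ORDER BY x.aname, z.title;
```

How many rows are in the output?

5

Step 1 — x LEFT JOIN y on auth_id → 5 row(s).
Then LEFT JOIN `papers z` on node_id: each of those 5 rows is kept; rows whose y.node_id has no match in z get NULL for z's columns.
Result: 5 row(s).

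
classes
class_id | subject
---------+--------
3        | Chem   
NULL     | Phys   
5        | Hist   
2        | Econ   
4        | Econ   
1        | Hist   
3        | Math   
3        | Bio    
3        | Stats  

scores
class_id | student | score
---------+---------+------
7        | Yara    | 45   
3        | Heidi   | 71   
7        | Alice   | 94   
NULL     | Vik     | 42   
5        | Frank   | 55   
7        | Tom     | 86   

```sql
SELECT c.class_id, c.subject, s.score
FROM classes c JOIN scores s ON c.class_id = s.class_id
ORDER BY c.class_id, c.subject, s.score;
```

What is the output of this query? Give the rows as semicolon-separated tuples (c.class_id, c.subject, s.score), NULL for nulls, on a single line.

INNER JOIN keeps only pairs where the ON condition holds.
Matching on c.class_id = s.class_id. A NULL in a compared column never satisfies the condition.
- c row (class_id=3): matches 1 s row(s) → 1 output row(s).
- c row (class_id=NULL): no match → dropped.
- c row (class_id=5): matches 1 s row(s) → 1 output row(s).
- c row (class_id=2): no match → dropped.
- c row (class_id=4): no match → dropped.
- c row (class_id=1): no match → dropped.
- c row (class_id=3): matches 1 s row(s) → 1 output row(s).
- c row (class_id=3): matches 1 s row(s) → 1 output row(s).
- c row (class_id=3): matches 1 s row(s) → 1 output row(s).
After projecting and ordering:
c.class_id | c.subject | s.score
3 | Bio | 71
3 | Chem | 71
3 | Math | 71
3 | Stats | 71
5 | Hist | 55

(3, Bio, 71); (3, Chem, 71); (3, Math, 71); (3, Stats, 71); (5, Hist, 55)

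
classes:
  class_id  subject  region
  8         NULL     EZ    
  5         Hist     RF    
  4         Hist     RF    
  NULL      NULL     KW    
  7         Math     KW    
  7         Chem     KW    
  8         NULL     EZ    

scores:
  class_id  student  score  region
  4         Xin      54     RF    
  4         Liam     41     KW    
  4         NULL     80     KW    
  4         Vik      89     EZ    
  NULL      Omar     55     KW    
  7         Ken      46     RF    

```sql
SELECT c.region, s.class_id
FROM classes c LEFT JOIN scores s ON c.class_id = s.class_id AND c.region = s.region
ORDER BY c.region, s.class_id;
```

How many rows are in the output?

LEFT JOIN keeps every row from `classes`; unmatched rows get NULL for `scores`'s columns.
Matching on c.class_id = s.class_id AND c.region = s.region. A NULL in a compared column never satisfies the condition.
- c (class_id=8, region=EZ) has no partner → padded with NULL.
- c (class_id=5, region=RF) has no partner → padded with NULL.
- c (class_id=4, region=RF) pairs with 1 row(s) of s.
- c (class_id=NULL, region=KW) has no partner → padded with NULL.
- c (class_id=7, region=KW) has no partner → padded with NULL.
- c (class_id=7, region=KW) has no partner → padded with NULL.
- c (class_id=8, region=EZ) has no partner → padded with NULL.
Total: 1 matched + 6 padded = 7 rows.

7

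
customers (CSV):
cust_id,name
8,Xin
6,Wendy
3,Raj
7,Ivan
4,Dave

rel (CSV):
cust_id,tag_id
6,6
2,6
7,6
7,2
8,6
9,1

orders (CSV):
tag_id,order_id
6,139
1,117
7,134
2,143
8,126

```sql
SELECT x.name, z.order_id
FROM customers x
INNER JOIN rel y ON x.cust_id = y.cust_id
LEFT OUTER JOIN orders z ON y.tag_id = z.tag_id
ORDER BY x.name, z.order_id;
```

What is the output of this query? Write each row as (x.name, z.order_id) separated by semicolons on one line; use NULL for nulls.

(Ivan, 139); (Ivan, 143); (Wendy, 139); (Xin, 139)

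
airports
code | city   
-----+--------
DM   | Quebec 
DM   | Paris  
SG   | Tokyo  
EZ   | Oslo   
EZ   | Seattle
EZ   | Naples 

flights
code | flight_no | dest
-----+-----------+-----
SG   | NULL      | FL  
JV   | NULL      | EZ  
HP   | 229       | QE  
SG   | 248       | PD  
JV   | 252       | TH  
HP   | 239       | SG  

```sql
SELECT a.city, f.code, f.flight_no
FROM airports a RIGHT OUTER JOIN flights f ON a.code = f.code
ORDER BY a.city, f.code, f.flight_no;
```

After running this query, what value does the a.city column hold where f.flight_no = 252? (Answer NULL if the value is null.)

RIGHT JOIN keeps every row from `flights`; unmatched rows get NULL for `airports`'s columns.
Matching on a.code = f.code.
Matched pairs: 2; unmatched f rows kept: 4.

NULL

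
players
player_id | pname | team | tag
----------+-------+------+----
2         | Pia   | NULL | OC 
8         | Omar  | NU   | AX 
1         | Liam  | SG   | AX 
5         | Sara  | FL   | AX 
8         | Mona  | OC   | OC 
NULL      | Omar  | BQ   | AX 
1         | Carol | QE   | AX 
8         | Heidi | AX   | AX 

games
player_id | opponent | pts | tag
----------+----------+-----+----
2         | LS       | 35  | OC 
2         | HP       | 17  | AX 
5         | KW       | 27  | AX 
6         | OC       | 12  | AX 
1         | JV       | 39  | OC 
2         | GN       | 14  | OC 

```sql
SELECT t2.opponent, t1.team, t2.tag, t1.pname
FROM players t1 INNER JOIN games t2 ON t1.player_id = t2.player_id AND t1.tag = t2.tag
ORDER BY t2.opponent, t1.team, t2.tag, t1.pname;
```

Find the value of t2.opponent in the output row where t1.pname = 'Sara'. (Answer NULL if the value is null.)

KW

INNER JOIN keeps only pairs where the ON condition holds.
Matching on t1.player_id = t2.player_id AND t1.tag = t2.tag. A NULL in a compared column never satisfies the condition.
- t1 (player_id=2, tag=OC) pairs with 2 row(s) of t2.
- t1 (player_id=8, tag=AX) has no partner → excluded.
- t1 (player_id=1, tag=AX) has no partner → excluded.
- t1 (player_id=5, tag=AX) pairs with 1 row(s) of t2.
- t1 (player_id=8, tag=OC) has no partner → excluded.
- t1 (player_id=NULL, tag=AX) has no partner → excluded.
- t1 (player_id=1, tag=AX) has no partner → excluded.
- t1 (player_id=8, tag=AX) has no partner → excluded.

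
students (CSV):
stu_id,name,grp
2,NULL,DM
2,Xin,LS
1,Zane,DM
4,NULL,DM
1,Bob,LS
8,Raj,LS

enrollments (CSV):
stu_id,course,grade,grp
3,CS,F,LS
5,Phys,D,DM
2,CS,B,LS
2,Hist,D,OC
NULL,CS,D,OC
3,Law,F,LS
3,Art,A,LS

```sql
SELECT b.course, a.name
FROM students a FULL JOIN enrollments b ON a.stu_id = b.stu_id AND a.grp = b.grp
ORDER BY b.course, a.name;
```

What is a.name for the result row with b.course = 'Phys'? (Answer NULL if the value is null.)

NULL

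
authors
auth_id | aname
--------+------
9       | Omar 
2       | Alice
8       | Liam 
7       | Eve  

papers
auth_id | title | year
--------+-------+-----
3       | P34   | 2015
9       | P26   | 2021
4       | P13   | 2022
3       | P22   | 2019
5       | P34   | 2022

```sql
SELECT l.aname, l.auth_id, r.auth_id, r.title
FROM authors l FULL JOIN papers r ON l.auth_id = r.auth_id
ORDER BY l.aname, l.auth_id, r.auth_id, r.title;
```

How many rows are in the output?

FULL OUTER JOIN keeps every row from both sides; unmatched rows get NULL for the other side's columns.
Matching on l.auth_id = r.auth_id.
- l row (auth_id=9): matches 1 r row(s) → 1 output row(s).
- l row (auth_id=2): no match → kept, r columns NULL.
- l row (auth_id=8): no match → kept, r columns NULL.
- l row (auth_id=7): no match → kept, r columns NULL.
- 4 r row(s) had no l match → kept, l columns NULL.
Total: 1 matched + 7 padded = 8 rows.

8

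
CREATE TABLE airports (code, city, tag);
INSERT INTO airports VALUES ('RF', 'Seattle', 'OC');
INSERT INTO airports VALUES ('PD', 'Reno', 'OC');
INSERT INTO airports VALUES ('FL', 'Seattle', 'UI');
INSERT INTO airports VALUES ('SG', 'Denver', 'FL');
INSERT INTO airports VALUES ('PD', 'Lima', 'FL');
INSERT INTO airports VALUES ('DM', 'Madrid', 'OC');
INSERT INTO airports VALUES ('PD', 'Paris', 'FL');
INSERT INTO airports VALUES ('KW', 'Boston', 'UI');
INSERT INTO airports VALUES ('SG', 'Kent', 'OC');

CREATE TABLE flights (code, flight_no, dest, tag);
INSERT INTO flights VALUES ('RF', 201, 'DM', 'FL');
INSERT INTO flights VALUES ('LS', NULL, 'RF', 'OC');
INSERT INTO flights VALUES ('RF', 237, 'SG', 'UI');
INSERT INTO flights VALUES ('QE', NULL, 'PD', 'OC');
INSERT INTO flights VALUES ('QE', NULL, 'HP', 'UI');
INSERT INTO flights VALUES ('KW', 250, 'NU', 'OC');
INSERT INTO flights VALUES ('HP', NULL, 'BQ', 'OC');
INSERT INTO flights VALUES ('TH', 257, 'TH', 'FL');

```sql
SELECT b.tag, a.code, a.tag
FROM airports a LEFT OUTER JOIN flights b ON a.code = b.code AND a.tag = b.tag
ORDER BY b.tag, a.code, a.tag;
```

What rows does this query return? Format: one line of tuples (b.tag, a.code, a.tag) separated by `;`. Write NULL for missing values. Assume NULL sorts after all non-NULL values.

(NULL, DM, OC); (NULL, FL, UI); (NULL, KW, UI); (NULL, PD, FL); (NULL, PD, FL); (NULL, PD, OC); (NULL, RF, OC); (NULL, SG, FL); (NULL, SG, OC)

LEFT JOIN keeps every row from `airports`; unmatched rows get NULL for `flights`'s columns.
Matching on a.code = b.code AND a.tag = b.tag.
- a[0] code=RF, tag=OC → no match; kept with NULLs on the b side.
- a[1] code=PD, tag=OC → no match; kept with NULLs on the b side.
- a[2] code=FL, tag=UI → no match; kept with NULLs on the b side.
- a[3] code=SG, tag=FL → no match; kept with NULLs on the b side.
- a[4] code=PD, tag=FL → no match; kept with NULLs on the b side.
- a[5] code=DM, tag=OC → no match; kept with NULLs on the b side.
- a[6] code=PD, tag=FL → no match; kept with NULLs on the b side.
- a[7] code=KW, tag=UI → no match; kept with NULLs on the b side.
- a[8] code=SG, tag=OC → no match; kept with NULLs on the b side.
After projecting and ordering:
b.tag | a.code | a.tag
NULL | DM | OC
NULL | FL | UI
NULL | KW | UI
NULL | PD | FL
NULL | PD | FL
NULL | PD | OC
NULL | RF | OC
NULL | SG | FL
NULL | SG | OC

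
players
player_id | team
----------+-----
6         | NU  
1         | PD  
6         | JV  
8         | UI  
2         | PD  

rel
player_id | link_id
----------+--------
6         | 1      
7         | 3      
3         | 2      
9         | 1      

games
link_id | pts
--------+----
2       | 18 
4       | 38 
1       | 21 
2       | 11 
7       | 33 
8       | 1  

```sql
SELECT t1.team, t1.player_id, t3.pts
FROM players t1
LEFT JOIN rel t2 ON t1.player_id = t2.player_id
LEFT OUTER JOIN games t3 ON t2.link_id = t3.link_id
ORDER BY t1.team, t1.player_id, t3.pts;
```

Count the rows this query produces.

5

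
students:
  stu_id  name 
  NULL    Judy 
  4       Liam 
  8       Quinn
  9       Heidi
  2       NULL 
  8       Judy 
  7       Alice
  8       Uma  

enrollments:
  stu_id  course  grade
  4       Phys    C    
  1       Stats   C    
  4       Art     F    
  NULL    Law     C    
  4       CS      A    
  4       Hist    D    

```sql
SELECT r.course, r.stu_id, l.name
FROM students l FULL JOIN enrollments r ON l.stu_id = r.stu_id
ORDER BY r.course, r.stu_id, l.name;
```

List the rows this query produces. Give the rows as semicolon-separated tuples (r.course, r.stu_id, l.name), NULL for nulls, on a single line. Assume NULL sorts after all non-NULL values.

FULL OUTER JOIN keeps every row from both sides; unmatched rows get NULL for the other side's columns.
Matching on l.stu_id = r.stu_id. A NULL in a compared column never satisfies the condition.
Matched pairs: 4; unmatched l rows kept: 7; unmatched r rows kept: 2.

(Art, 4, Liam); (CS, 4, Liam); (Hist, 4, Liam); (Law, NULL, NULL); (Phys, 4, Liam); (Stats, 1, NULL); (NULL, NULL, Alice); (NULL, NULL, Heidi); (NULL, NULL, Judy); (NULL, NULL, Judy); (NULL, NULL, Quinn); (NULL, NULL, Uma); (NULL, NULL, NULL)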